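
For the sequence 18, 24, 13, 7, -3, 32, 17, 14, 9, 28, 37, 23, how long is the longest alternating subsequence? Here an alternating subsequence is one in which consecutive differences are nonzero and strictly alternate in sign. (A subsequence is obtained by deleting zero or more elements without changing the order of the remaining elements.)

Track the best alternating length ending on an up-step vs a down-step at each position: up/down = 1/1, 2/1, 1/3, 1/3, 1/3, 4/1, 4/5, 4/5, 4/5, 6/5, 6/1, 6/7.
The maximum over both is 7; one such subsequence is 18, 24, 13, 32, 17, 28, 23.

7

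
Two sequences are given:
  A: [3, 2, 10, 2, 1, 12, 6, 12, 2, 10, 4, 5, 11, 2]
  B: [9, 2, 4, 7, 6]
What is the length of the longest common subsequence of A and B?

2

Backtracking the LCS table gives one alignment: 2 (A2,B2) → 6 (A7,B5).
So the longest common subsequence has length 2.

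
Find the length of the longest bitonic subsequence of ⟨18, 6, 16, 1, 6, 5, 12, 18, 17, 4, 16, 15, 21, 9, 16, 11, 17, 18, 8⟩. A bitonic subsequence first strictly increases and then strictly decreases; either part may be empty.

One longest bitonic subsequence is 1, 6, 12, 18, 17, 16, 15, 11, 8 (positions 4,5,7,8,9,11,12,16,19): it rises to 18 then falls. Length 9 is optimal.

9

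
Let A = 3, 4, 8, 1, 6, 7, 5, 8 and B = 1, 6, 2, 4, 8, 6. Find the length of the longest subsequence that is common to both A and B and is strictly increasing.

A longest common strictly increasing subsequence is 1, 6, 8 (length 3); it appears in order in both A and B, and no longer such subsequence exists.

3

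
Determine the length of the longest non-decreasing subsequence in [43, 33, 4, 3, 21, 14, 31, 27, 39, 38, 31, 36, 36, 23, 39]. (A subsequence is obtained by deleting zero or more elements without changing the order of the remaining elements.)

7

Scanning left to right, the best length ending at each element is: 43→1, 33→1, 4→1, 3→1, 21→2, 14→2, 31→3, 27→3, 39→4, 38→4, 31→4, 36→5, 36→6, 23→3, 39→7.
So the longest non-decreasing subsequence has length 7, e.g. 4, 21, 31, 31, 36, 36, 39.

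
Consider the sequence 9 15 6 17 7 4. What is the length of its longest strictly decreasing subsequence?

One longest decreasing subsequence is 9, 6, 4 (positions 1,3,6), of length 3; no longer one exists.

3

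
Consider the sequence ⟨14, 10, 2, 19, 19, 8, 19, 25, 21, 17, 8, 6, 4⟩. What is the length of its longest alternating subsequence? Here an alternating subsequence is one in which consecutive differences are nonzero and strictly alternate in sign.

6

A longest alternating subsequence is 14, 10, 19, 8, 25, 21 (positions 1,2,4,6,8,9); its 5 consecutive differences strictly alternate in sign, and length 6 is optimal.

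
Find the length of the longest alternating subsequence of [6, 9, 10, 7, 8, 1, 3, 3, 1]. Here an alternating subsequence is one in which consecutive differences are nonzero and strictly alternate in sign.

Track the best alternating length ending on an up-step vs a down-step at each position: up/down = 1/1, 2/1, 2/1, 2/3, 4/3, 1/5, 6/5, 6/5, 1/7.
The maximum over both is 7; one such subsequence is 6, 9, 7, 8, 1, 3, 1.

7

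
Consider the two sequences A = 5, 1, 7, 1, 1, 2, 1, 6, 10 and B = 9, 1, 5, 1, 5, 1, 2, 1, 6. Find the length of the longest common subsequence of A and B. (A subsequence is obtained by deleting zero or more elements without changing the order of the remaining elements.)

Backtracking the LCS table gives one alignment: 5 (A1,B3) → 1 (A2,B4) → 1 (A5,B6) → 2 (A6,B7) → 1 (A7,B8) → 6 (A8,B9).
So the longest common subsequence has length 6.

6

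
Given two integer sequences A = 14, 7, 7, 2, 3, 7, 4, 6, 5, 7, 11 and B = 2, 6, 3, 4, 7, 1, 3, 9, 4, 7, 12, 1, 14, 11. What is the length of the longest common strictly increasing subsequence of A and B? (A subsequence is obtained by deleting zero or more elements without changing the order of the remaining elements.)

5

A longest common strictly increasing subsequence is 2, 3, 4, 7, 11 (length 5); it appears in order in both A and B, and no longer such subsequence exists.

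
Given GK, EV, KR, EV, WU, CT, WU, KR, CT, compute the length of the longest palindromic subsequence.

Using dp[i][j] = 2 + dp[i+1][j−1] if the ends match, else max(dp[i+1][j], dp[i][j−1]):
dp[1][9] = 5. A witness is KR WU CT WU KR at positions 3,5,6,7,8.

5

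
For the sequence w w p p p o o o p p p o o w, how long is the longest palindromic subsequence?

Using dp[i][j] = 2 + dp[i+1][j−1] if the ends match, else max(dp[i+1][j], dp[i][j−1]):
dp[1][14] = 11. A witness is wpppooopppw at positions 1,3,4,5,6,7,8,9,10,11,14.

11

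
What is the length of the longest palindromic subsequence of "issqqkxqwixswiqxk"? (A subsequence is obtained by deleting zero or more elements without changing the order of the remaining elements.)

Using dp[i][j] = 2 + dp[i+1][j−1] if the ends match, else max(dp[i+1][j], dp[i][j−1]):
dp[1][17] = 9. A witness is kxqiwiqxk at positions 6,7,8,10,13,14,15,16,17.

9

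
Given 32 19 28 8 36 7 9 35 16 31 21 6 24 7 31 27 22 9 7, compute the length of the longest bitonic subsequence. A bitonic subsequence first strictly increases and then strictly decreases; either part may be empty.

10

One longest bitonic subsequence is 8, 9, 16, 21, 24, 31, 27, 22, 9, 7 (positions 4,7,9,11,13,15,16,17,18,19): it rises to 31 then falls. Length 10 is optimal.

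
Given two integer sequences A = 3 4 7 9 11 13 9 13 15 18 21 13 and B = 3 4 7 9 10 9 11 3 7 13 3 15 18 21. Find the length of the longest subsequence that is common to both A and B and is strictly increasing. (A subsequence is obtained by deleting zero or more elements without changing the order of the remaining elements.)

9

For each value that appears in both, track the longest common increasing run ending there.
The best achievable length is 9; one witness is 3, 4, 7, 9, 11, 13, 15, 18, 21 (A-positions 1,2,3,4,5,6,9,10,11, B-positions 1,2,3,4,7,10,12,13,14).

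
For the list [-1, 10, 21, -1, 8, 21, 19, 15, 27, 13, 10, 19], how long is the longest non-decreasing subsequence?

Let dp[i] be the longest non-decreasing subsequence ending at position i. Then dp = [1, 2, 3, 2, 3, 4, 4, 4, 5, 4, 4, 5].
The maximum is 5; one witness is -1, 10, 21, 21, 27 at positions 1,2,3,6,9.

5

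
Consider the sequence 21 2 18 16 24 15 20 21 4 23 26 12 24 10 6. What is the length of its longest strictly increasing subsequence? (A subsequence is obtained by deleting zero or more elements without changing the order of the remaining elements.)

Let dp[i] be the longest increasing subsequence ending at position i. Then dp = [1, 1, 2, 2, 3, 2, 3, 4, 2, 5, 6, 3, 6, 3, 3].
The maximum is 6; one witness is 2, 18, 20, 21, 23, 26 at positions 2,3,7,8,10,11.

6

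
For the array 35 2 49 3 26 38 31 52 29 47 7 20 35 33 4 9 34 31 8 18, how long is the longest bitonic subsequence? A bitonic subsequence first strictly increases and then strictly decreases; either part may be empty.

Let inc[i] be the LIS ending at i and dec[i] the longest strictly decreasing subsequence starting at i. inc = [1, 1, 2, 2, 3, 4, 4, 5, 4, 5, 3, 4, 5, 5, 3, 4, 6, 5, 4, 5], dec = [6, 1, 7, 1, 4, 6, 5, 6, 4, 5, 2, 3, 4, 3, 1, 2, 3, 2, 1, 1].
max_i inc[i]+dec[i]−1 = 10, with one witness 2, 3, 26, 38, 52, 47, 35, 34, 31, 18.

10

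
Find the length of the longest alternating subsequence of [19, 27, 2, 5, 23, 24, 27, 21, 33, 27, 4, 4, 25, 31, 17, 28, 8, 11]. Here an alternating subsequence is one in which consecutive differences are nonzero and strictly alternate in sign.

Track the best alternating length ending on an up-step vs a down-step at each position: up/down = 1/1, 2/1, 1/3, 4/3, 4/3, 4/3, 4/1, 4/5, 6/1, 6/7, 4/7, 4/7, 8/7, 8/7, 8/9, 10/9, 8/11, 12/11.
The maximum over both is 12; one such subsequence is 19, 27, 2, 23, 21, 33, 4, 25, 17, 28, 8, 11.

12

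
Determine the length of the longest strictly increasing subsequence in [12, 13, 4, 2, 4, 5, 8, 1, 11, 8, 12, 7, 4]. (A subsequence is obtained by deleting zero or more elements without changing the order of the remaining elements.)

Let dp[i] be the longest increasing subsequence ending at position i. Then dp = [1, 2, 1, 1, 2, 3, 4, 1, 5, 4, 6, 4, 2].
The maximum is 6; one witness is 2, 4, 5, 8, 11, 12 at positions 4,5,6,7,9,11.

6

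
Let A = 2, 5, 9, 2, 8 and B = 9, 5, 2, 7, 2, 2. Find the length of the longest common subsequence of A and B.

A longest common subsequence is 2, 2 (length 2); the LCS DP confirms no longer common subsequence exists.

2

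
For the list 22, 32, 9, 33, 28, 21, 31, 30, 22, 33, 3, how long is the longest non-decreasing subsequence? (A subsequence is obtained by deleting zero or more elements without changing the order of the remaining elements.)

Let dp[i] be the longest non-decreasing subsequence ending at position i. Then dp = [1, 2, 1, 3, 2, 2, 3, 3, 3, 4, 1].
The maximum is 4; one witness is 22, 32, 33, 33 at positions 1,2,4,10.

4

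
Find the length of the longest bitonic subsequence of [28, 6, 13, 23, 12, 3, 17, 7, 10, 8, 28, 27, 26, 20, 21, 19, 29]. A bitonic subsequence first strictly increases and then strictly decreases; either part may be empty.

8

Let inc[i] be the LIS ending at i and dec[i] the longest strictly decreasing subsequence starting at i. inc = [1, 1, 2, 3, 2, 1, 3, 2, 3, 3, 4, 4, 4, 4, 5, 4, 6], dec = [5, 2, 4, 4, 3, 1, 3, 1, 2, 1, 5, 4, 3, 2, 2, 1, 1].
max_i inc[i]+dec[i]−1 = 8, with one witness 6, 13, 23, 28, 27, 26, 21, 19.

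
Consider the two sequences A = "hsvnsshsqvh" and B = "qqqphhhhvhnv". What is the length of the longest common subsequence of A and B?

Backtracking the LCS table gives one alignment: h (A1,B8) → v (A3,B9) → n (A4,B11) → v (A10,B12).
So the longest common subsequence has length 4.

4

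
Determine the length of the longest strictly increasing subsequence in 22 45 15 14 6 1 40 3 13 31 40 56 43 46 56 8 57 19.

One longest increasing subsequence is 1, 3, 13, 31, 40, 43, 46, 56, 57 (positions 6,8,9,10,11,13,14,15,17), of length 9; no longer one exists.

9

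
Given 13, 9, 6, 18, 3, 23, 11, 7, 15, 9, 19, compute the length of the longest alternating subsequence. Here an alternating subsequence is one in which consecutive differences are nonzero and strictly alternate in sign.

9

Track the best alternating length ending on an up-step vs a down-step at each position: up/down = 1/1, 1/2, 1/2, 3/1, 1/4, 5/1, 5/6, 5/6, 7/6, 7/8, 9/6.
The maximum over both is 9; one such subsequence is 13, 9, 18, 3, 23, 11, 15, 9, 19.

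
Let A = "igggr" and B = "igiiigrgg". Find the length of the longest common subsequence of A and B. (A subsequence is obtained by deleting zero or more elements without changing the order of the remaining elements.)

Backtracking the LCS table gives one alignment: i (A1,B5) → g (A2,B6) → g (A3,B8) → g (A4,B9).
So the longest common subsequence has length 4.

4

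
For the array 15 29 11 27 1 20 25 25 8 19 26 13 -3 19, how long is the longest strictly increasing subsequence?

Scanning left to right, the best length ending at each element is: 15→1, 29→2, 11→1, 27→2, 1→1, 20→2, 25→3, 25→3, 8→2, 19→3, 26→4, 13→3, -3→1, 19→4.
So the longest increasing subsequence has length 4, e.g. 15, 20, 25, 26.

4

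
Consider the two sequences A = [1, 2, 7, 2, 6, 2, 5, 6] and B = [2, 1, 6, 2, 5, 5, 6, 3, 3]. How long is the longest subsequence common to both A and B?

5

Backtracking the LCS table gives one alignment: 1 (A1,B2) → 6 (A5,B3) → 2 (A6,B4) → 5 (A7,B6) → 6 (A8,B7).
So the longest common subsequence has length 5.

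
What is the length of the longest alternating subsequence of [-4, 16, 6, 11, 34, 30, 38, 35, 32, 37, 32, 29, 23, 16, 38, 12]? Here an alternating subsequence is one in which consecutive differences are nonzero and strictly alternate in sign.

Track the best alternating length ending on an up-step vs a down-step at each position: up/down = 1/1, 2/1, 2/3, 4/3, 4/1, 4/5, 6/1, 6/7, 6/7, 8/7, 6/9, 4/9, 4/9, 4/9, 10/1, 4/11.
The maximum over both is 11; one such subsequence is -4, 16, 6, 34, 30, 38, 35, 37, 32, 38, 12.

11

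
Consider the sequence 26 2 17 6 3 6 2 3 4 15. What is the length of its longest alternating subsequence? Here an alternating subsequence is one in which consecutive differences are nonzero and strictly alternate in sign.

A longest alternating subsequence is 26, 2, 17, 3, 6, 2, 3 (positions 1,2,3,5,6,7,8); its 6 consecutive differences strictly alternate in sign, and length 7 is optimal.

7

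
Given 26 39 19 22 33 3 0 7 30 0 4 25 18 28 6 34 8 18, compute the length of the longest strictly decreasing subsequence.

Scanning left to right, the best length ending at each element is: 26→1, 39→1, 19→2, 22→2, 33→2, 3→3, 0→4, 7→3, 30→3, 0→4, 4→4, 25→4, 18→5, 28→4, 6→6, 34→2, 8→6, 18→5.
So the longest decreasing subsequence has length 6, e.g. 39, 33, 30, 25, 18, 6.

6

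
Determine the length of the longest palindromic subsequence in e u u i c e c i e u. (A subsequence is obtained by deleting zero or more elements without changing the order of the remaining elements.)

One longest palindromic subsequence is uiceciu (positions 2,4,5,6,7,8,10); it reads the same forward and backward, and the interval DP gives dp[1][10] = 7.

7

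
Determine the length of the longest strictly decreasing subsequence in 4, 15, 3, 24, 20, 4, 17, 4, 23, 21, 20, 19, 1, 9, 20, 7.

Scanning left to right, the best length ending at each element is: 4→1, 15→1, 3→2, 24→1, 20→2, 4→3, 17→3, 4→4, 23→2, 21→3, 20→4, 19→5, 1→6, 9→6, 20→4, 7→7.
So the longest decreasing subsequence has length 7, e.g. 24, 23, 21, 20, 19, 9, 7.

7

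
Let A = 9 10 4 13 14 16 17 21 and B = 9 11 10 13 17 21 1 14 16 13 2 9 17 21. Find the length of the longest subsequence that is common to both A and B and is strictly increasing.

7

A longest common strictly increasing subsequence is 9, 10, 13, 14, 16, 17, 21 (length 7); it appears in order in both A and B, and no longer such subsequence exists.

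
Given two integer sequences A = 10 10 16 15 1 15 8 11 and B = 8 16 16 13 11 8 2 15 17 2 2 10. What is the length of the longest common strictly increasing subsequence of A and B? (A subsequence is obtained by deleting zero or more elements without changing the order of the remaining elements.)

2

For each value that appears in both, track the longest common increasing run ending there.
The best achievable length is 2; one witness is 8, 11 (A-positions 7,8, B-positions 1,5).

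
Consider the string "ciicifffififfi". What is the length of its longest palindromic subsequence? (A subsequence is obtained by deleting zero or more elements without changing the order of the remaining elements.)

One longest palindromic subsequence is iffififfi (positions 2,6,7,9,10,11,12,13,14); it reads the same forward and backward, and the interval DP gives dp[1][14] = 9.

9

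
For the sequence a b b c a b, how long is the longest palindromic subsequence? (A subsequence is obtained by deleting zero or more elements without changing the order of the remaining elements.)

4

Using dp[i][j] = 2 + dp[i+1][j−1] if the ends match, else max(dp[i+1][j], dp[i][j−1]):
dp[1][6] = 4. A witness is abba at positions 1,2,3,5.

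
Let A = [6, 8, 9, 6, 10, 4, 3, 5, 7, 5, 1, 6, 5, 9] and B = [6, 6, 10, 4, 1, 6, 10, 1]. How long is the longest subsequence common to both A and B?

A longest common subsequence is 6, 6, 10, 4, 1, 6 (length 6); the LCS DP confirms no longer common subsequence exists.

6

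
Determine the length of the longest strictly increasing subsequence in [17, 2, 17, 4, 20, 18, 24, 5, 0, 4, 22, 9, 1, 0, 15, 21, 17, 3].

6

Let dp[i] be the longest increasing subsequence ending at position i. Then dp = [1, 1, 2, 2, 3, 3, 4, 3, 1, 2, 4, 4, 2, 1, 5, 6, 6, 3].
The maximum is 6; one witness is 2, 4, 5, 9, 15, 21 at positions 2,4,8,12,15,16.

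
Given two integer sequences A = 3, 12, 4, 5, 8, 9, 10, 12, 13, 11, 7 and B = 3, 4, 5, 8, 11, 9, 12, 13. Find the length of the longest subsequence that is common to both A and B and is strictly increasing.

A longest common strictly increasing subsequence is 3, 4, 5, 8, 9, 12, 13 (length 7); it appears in order in both A and B, and no longer such subsequence exists.

7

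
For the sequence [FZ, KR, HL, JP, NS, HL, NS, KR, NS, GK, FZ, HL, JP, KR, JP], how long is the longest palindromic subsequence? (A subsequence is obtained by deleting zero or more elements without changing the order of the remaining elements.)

9

Using dp[i][j] = 2 + dp[i+1][j−1] if the ends match, else max(dp[i+1][j], dp[i][j−1]):
dp[1][15] = 9. A witness is KR JP HL NS KR NS HL JP KR at positions 2,4,6,7,8,9,12,13,14.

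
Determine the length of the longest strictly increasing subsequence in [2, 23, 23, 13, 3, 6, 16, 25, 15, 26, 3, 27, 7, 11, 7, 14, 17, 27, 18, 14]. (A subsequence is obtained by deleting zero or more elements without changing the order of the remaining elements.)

One longest increasing subsequence is 2, 3, 6, 7, 11, 14, 17, 27 (positions 1,5,6,13,14,16,17,18), of length 8; no longer one exists.

8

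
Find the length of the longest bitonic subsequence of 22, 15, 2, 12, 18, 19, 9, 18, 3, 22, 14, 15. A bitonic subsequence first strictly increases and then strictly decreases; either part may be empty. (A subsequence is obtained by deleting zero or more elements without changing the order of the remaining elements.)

Let inc[i] be the LIS ending at i and dec[i] the longest strictly decreasing subsequence starting at i. inc = [1, 1, 1, 2, 3, 4, 2, 3, 2, 5, 3, 4], dec = [5, 4, 1, 3, 3, 3, 2, 2, 1, 2, 1, 1].
max_i inc[i]+dec[i]−1 = 6, with one witness 2, 12, 18, 19, 18, 15.

6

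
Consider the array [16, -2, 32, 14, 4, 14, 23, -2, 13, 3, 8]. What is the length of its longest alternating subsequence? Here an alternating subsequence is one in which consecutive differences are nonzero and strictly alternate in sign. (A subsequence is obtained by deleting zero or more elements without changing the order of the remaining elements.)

A longest alternating subsequence is 16, -2, 32, 4, 14, -2, 13, 3, 8 (positions 1,2,3,5,6,8,9,10,11); its 8 consecutive differences strictly alternate in sign, and length 9 is optimal.

9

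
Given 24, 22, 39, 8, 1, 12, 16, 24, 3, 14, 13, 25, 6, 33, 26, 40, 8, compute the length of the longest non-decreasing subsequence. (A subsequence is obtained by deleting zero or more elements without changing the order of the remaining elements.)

7

Let dp[i] be the longest non-decreasing subsequence ending at position i. Then dp = [1, 1, 2, 1, 1, 2, 3, 4, 2, 3, 3, 5, 3, 6, 6, 7, 4].
The maximum is 7; one witness is 8, 12, 16, 24, 25, 33, 40 at positions 4,6,7,8,12,14,16.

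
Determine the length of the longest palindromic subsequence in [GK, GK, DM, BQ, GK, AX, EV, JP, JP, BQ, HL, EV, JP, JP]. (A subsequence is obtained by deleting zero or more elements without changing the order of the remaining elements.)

5

One longest palindromic subsequence is JP JP EV JP JP (positions 8,9,12,13,14); it reads the same forward and backward, and the interval DP gives dp[1][14] = 5.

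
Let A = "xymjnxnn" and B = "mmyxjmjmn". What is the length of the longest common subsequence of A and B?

Backtracking the LCS table gives one alignment: x (A1,B4) → m (A3,B6) → j (A4,B7) → n (A8,B9).
So the longest common subsequence has length 4.

4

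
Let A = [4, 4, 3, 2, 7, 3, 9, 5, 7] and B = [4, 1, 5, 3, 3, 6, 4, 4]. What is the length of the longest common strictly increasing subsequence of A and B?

A longest common strictly increasing subsequence is 4, 5 (length 2); it appears in order in both A and B, and no longer such subsequence exists.

2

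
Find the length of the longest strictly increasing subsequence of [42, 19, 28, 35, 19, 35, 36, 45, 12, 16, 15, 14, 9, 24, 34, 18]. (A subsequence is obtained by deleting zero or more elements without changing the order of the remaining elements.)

5

Scanning left to right, the best length ending at each element is: 42→1, 19→1, 28→2, 35→3, 19→1, 35→3, 36→4, 45→5, 12→1, 16→2, 15→2, 14→2, 9→1, 24→3, 34→4, 18→3.
So the longest increasing subsequence has length 5, e.g. 19, 28, 35, 36, 45.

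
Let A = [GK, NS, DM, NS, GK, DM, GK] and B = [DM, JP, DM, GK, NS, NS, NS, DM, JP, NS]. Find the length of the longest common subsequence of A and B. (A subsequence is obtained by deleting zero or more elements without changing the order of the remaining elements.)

4

A longest common subsequence is GK, NS, DM, NS (length 4); the LCS DP confirms no longer common subsequence exists.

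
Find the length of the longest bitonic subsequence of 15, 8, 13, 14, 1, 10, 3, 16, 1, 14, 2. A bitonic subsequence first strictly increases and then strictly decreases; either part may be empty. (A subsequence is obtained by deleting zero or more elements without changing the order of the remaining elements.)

Let inc[i] be the LIS ending at i and dec[i] the longest strictly decreasing subsequence starting at i. inc = [1, 1, 2, 3, 1, 2, 2, 4, 1, 3, 2], dec = [5, 3, 4, 4, 1, 3, 2, 3, 1, 2, 1].
max_i inc[i]+dec[i]−1 = 6, with one witness 8, 13, 14, 10, 3, 2.

6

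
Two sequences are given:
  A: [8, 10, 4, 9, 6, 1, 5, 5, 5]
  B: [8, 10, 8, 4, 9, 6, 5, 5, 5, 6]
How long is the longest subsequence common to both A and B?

8

A longest common subsequence is 8, 10, 4, 9, 6, 5, 5, 5 (length 8); the LCS DP confirms no longer common subsequence exists.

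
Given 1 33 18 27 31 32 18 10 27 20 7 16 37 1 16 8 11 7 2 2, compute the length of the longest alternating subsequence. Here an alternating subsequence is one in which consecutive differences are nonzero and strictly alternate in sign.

Track the best alternating length ending on an up-step vs a down-step at each position: up/down = 1/1, 2/1, 2/3, 4/3, 4/3, 4/3, 2/5, 2/5, 6/5, 6/7, 2/7, 8/7, 8/1, 1/9, 10/9, 10/11, 12/11, 10/13, 10/13, 10/13.
The maximum over both is 13; one such subsequence is 1, 33, 18, 27, 18, 27, 7, 16, 1, 16, 8, 11, 7.

13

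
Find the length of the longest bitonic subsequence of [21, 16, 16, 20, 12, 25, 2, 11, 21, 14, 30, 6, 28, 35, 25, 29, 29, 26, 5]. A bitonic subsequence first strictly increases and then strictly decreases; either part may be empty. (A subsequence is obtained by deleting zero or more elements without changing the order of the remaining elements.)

8

One longest bitonic subsequence is 16, 20, 25, 30, 35, 29, 26, 5 (positions 2,4,6,11,14,17,18,19): it rises to 35 then falls. Length 8 is optimal.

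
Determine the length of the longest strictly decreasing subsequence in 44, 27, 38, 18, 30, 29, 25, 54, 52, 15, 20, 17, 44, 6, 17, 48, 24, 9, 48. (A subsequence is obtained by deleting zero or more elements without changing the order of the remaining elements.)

8

One longest decreasing subsequence is 44, 38, 30, 29, 25, 20, 17, 6 (positions 1,3,5,6,7,11,12,14), of length 8; no longer one exists.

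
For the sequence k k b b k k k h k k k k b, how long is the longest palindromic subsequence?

Using dp[i][j] = 2 + dp[i+1][j−1] if the ends match, else max(dp[i+1][j], dp[i][j−1]):
dp[1][13] = 9. A witness is bkkkkkkkb at positions 3,5,6,7,9,10,11,12,13.

9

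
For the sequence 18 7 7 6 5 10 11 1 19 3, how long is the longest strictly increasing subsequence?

4

Scanning left to right, the best length ending at each element is: 18→1, 7→1, 7→1, 6→1, 5→1, 10→2, 11→3, 1→1, 19→4, 3→2.
So the longest increasing subsequence has length 4, e.g. 7, 10, 11, 19.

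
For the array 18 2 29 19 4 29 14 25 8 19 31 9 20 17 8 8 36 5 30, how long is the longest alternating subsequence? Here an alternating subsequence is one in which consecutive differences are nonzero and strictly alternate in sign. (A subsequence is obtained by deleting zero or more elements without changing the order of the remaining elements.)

15

A longest alternating subsequence is 18, 2, 29, 19, 29, 14, 25, 8, 19, 9, 20, 17, 36, 5, 30 (positions 1,2,3,4,6,7,8,9,10,12,13,14,17,18,19); its 14 consecutive differences strictly alternate in sign, and length 15 is optimal.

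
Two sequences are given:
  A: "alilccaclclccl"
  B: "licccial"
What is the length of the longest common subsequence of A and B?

6

Backtracking the LCS table gives one alignment: l (A2,B1) → i (A3,B2) → c (A5,B4) → c (A6,B5) → a (A7,B7) → l (A14,B8).
So the longest common subsequence has length 6.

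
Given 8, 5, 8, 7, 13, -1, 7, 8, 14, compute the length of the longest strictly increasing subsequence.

One longest increasing subsequence is 5, 8, 13, 14 (positions 2,3,5,9), of length 4; no longer one exists.

4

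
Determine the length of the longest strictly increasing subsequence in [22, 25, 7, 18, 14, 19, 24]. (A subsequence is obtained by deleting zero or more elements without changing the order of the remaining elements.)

4

Let dp[i] be the longest increasing subsequence ending at position i. Then dp = [1, 2, 1, 2, 2, 3, 4].
The maximum is 4; one witness is 7, 18, 19, 24 at positions 3,4,6,7.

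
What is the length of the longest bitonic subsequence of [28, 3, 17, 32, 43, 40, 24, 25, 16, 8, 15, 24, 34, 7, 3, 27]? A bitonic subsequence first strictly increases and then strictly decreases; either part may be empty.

One longest bitonic subsequence is 3, 17, 32, 43, 40, 25, 16, 15, 7, 3 (positions 2,3,4,5,6,8,9,11,14,15): it rises to 43 then falls. Length 10 is optimal.

10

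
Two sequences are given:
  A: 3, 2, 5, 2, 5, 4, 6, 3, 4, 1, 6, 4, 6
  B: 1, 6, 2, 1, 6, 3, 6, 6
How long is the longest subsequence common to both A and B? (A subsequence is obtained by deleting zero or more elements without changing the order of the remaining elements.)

Backtracking the LCS table gives one alignment: 2 (A2,B3) → 6 (A7,B5) → 3 (A8,B6) → 6 (A11,B7) → 6 (A13,B8).
So the longest common subsequence has length 5.

5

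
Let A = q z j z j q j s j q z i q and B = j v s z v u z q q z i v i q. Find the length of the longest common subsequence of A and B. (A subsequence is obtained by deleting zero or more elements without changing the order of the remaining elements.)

7

Backtracking the LCS table gives one alignment: z (A2,B4) → z (A4,B7) → q (A6,B8) → q (A10,B9) → z (A11,B10) → i (A12,B13) → q (A13,B14).
So the longest common subsequence has length 7.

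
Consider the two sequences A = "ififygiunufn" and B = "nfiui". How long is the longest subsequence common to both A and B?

3

Backtracking the LCS table gives one alignment: f (A2,B2) → i (A3,B3) → i (A7,B5).
So the longest common subsequence has length 3.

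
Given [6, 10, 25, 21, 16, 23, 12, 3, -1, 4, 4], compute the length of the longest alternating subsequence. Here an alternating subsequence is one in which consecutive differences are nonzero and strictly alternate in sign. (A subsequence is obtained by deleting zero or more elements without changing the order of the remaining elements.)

A longest alternating subsequence is 6, 25, 21, 23, 3, 4 (positions 1,3,4,6,8,10); its 5 consecutive differences strictly alternate in sign, and length 6 is optimal.

6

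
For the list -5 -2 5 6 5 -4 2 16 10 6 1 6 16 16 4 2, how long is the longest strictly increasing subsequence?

Let dp[i] be the longest increasing subsequence ending at position i. Then dp = [1, 2, 3, 4, 3, 2, 3, 5, 5, 4, 3, 4, 6, 6, 4, 4].
The maximum is 6; one witness is -5, -2, 5, 6, 10, 16 at positions 1,2,3,4,9,13.

6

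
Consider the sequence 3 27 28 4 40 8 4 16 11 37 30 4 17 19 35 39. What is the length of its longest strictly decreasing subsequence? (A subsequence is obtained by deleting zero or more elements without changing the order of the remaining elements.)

Scanning left to right, the best length ending at each element is: 3→1, 27→1, 28→1, 4→2, 40→1, 8→2, 4→3, 16→2, 11→3, 37→2, 30→3, 4→4, 17→4, 19→4, 35→3, 39→2.
So the longest decreasing subsequence has length 4, e.g. 27, 16, 11, 4.

4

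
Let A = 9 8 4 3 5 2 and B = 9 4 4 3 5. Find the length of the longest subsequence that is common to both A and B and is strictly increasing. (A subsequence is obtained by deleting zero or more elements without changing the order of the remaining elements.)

For each value that appears in both, track the longest common increasing run ending there.
The best achievable length is 2; one witness is 4, 5 (A-positions 3,5, B-positions 2,5).

2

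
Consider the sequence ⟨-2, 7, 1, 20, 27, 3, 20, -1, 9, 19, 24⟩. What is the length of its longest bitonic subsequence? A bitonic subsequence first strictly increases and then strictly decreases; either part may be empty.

6

Let inc[i] be the LIS ending at i and dec[i] the longest strictly decreasing subsequence starting at i. inc = [1, 2, 2, 3, 4, 3, 4, 2, 4, 5, 6], dec = [1, 3, 2, 3, 3, 2, 2, 1, 1, 1, 1].
max_i inc[i]+dec[i]−1 = 6, with one witness -2, 7, 20, 27, 20, 19.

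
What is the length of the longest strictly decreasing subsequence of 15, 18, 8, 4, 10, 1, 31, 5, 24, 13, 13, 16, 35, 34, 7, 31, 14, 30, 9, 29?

Let dp[i] be the longest decreasing subsequence ending at position i. Then dp = [1, 1, 2, 3, 2, 4, 1, 3, 2, 3, 3, 3, 1, 2, 4, 3, 4, 4, 5, 5].
The maximum is 5; one witness is 31, 24, 16, 14, 9 at positions 7,9,12,17,19.

5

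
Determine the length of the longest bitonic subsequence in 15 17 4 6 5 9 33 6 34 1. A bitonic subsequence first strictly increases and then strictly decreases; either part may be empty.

One longest bitonic subsequence is 4, 6, 9, 33, 6, 1 (positions 3,4,6,7,8,10): it rises to 33 then falls. Length 6 is optimal.

6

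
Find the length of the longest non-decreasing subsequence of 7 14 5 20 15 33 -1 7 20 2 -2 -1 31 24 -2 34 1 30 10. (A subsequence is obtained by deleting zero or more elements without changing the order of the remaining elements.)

6

One longest non-decreasing subsequence is 7, 14, 20, 20, 31, 34 (positions 1,2,4,9,13,16), of length 6; no longer one exists.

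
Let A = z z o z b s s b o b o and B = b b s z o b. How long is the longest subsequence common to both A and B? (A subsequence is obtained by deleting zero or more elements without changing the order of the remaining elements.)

A longest common subsequence is bsob (length 4); the LCS DP confirms no longer common subsequence exists.

4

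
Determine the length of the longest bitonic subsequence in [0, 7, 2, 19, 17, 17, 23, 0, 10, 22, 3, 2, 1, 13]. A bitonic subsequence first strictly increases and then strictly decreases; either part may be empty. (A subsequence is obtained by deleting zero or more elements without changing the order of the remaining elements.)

8

Let inc[i] be the LIS ending at i and dec[i] the longest strictly decreasing subsequence starting at i. inc = [1, 2, 2, 3, 3, 3, 4, 1, 3, 4, 3, 2, 2, 4], dec = [1, 4, 2, 6, 5, 5, 5, 1, 4, 4, 3, 2, 1, 1].
max_i inc[i]+dec[i]−1 = 8, with one witness 0, 7, 19, 17, 10, 3, 2, 1.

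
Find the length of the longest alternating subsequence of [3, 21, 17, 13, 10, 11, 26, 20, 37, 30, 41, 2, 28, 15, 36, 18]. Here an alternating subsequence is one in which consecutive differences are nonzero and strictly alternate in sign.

13

A longest alternating subsequence is 3, 21, 17, 26, 20, 37, 30, 41, 2, 28, 15, 36, 18 (positions 1,2,3,7,8,9,10,11,12,13,14,15,16); its 12 consecutive differences strictly alternate in sign, and length 13 is optimal.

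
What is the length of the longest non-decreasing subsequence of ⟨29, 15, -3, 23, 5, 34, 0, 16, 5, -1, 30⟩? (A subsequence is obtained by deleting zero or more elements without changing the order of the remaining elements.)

4

Scanning left to right, the best length ending at each element is: 29→1, 15→1, -3→1, 23→2, 5→2, 34→3, 0→2, 16→3, 5→3, -1→2, 30→4.
So the longest non-decreasing subsequence has length 4, e.g. -3, 5, 16, 30.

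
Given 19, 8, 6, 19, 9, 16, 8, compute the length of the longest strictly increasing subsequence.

Let dp[i] be the longest increasing subsequence ending at position i. Then dp = [1, 1, 1, 2, 2, 3, 2].
The maximum is 3; one witness is 8, 9, 16 at positions 2,5,6.

3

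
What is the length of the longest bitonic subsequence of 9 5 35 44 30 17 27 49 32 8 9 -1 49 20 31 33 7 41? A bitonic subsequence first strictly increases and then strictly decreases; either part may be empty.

Let inc[i] be the LIS ending at i and dec[i] the longest strictly decreasing subsequence starting at i. inc = [1, 1, 2, 3, 2, 2, 3, 4, 4, 2, 3, 1, 5, 4, 5, 6, 2, 7], dec = [3, 2, 5, 5, 4, 3, 3, 4, 3, 2, 2, 1, 3, 2, 2, 2, 1, 1].
max_i inc[i]+dec[i]−1 = 7, with one witness 9, 35, 44, 30, 27, 20, 7.

7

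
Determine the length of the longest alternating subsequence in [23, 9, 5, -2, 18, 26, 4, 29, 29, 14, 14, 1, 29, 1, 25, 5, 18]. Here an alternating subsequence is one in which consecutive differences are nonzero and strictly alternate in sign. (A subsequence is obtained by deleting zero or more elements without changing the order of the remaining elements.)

11

Track the best alternating length ending on an up-step vs a down-step at each position: up/down = 1/1, 1/2, 1/2, 1/2, 3/2, 3/1, 3/4, 5/1, 5/1, 5/6, 5/6, 3/6, 7/1, 3/8, 9/8, 9/10, 11/10.
The maximum over both is 11; one such subsequence is 23, 9, 18, 4, 29, 14, 29, 1, 25, 5, 18.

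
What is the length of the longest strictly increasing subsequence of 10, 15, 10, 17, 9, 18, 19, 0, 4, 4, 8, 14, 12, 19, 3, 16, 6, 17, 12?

Scanning left to right, the best length ending at each element is: 10→1, 15→2, 10→1, 17→3, 9→1, 18→4, 19→5, 0→1, 4→2, 4→2, 8→3, 14→4, 12→4, 19→5, 3→2, 16→5, 6→3, 17→6, 12→4.
So the longest increasing subsequence has length 6, e.g. 0, 4, 8, 14, 16, 17.

6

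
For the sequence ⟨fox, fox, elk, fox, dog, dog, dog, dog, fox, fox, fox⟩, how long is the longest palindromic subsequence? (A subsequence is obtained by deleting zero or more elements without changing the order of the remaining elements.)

10

Using dp[i][j] = 2 + dp[i+1][j−1] if the ends match, else max(dp[i+1][j], dp[i][j−1]):
dp[1][11] = 10. A witness is fox fox fox dog dog dog dog fox fox fox at positions 1,2,4,5,6,7,8,9,10,11.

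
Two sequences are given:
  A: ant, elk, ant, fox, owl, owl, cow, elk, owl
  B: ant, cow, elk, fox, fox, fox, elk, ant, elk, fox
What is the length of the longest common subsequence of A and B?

4

A longest common subsequence is ant, elk, ant, fox (length 4); the LCS DP confirms no longer common subsequence exists.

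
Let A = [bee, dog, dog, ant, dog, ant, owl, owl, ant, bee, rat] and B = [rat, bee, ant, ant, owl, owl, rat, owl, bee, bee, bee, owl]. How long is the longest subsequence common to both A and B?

6

A longest common subsequence is bee, ant, ant, owl, owl, bee (length 6); the LCS DP confirms no longer common subsequence exists.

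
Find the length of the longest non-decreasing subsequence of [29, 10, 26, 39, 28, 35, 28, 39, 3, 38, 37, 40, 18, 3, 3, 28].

6

One longest non-decreasing subsequence is 10, 26, 28, 35, 39, 40 (positions 2,3,5,6,8,12), of length 6; no longer one exists.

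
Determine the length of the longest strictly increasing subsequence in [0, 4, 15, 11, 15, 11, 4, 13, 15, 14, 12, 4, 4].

5

One longest increasing subsequence is 0, 4, 11, 13, 15 (positions 1,2,4,8,9), of length 5; no longer one exists.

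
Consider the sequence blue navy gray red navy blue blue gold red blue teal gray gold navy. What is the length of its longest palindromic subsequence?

One longest palindromic subsequence is navy gray red blue blue red gray navy (positions 2,3,4,6,7,9,12,14); it reads the same forward and backward, and the interval DP gives dp[1][14] = 8.

8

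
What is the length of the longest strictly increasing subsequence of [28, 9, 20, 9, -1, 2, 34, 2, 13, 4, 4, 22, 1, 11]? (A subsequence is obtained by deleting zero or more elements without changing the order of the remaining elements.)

Scanning left to right, the best length ending at each element is: 28→1, 9→1, 20→2, 9→1, -1→1, 2→2, 34→3, 2→2, 13→3, 4→3, 4→3, 22→4, 1→2, 11→4.
So the longest increasing subsequence has length 4, e.g. -1, 2, 13, 22.

4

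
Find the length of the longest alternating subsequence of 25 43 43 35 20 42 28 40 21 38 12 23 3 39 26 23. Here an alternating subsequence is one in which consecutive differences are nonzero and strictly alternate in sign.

A longest alternating subsequence is 25, 43, 35, 42, 28, 40, 21, 38, 12, 23, 3, 39, 26 (positions 1,2,4,6,7,8,9,10,11,12,13,14,15); its 12 consecutive differences strictly alternate in sign, and length 13 is optimal.

13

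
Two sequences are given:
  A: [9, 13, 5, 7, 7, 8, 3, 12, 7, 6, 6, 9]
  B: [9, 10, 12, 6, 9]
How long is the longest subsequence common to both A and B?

Backtracking the LCS table gives one alignment: 9 (A1,B1) → 12 (A8,B3) → 6 (A11,B4) → 9 (A12,B5).
So the longest common subsequence has length 4.

4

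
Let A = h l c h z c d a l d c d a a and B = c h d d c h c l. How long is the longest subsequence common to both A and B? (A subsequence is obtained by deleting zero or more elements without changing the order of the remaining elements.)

A longest common subsequence is hchcl (length 5); the LCS DP confirms no longer common subsequence exists.

5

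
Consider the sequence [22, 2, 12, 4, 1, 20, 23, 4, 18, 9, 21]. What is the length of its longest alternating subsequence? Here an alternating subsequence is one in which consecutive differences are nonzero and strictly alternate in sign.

9

Track the best alternating length ending on an up-step vs a down-step at each position: up/down = 1/1, 1/2, 3/2, 3/4, 1/4, 5/2, 5/1, 5/6, 7/6, 7/8, 9/6.
The maximum over both is 9; one such subsequence is 22, 2, 12, 4, 20, 4, 18, 9, 21.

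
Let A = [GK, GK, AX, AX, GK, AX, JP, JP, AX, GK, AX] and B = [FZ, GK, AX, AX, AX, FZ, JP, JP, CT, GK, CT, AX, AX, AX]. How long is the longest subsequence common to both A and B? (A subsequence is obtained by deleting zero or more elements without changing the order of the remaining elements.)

A longest common subsequence is GK, AX, AX, AX, JP, JP, AX, AX (length 8); the LCS DP confirms no longer common subsequence exists.

8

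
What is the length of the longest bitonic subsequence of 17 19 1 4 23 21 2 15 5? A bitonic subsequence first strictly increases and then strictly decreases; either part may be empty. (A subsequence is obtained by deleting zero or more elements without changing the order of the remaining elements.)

6

One longest bitonic subsequence is 17, 19, 23, 21, 15, 5 (positions 1,2,5,6,8,9): it rises to 23 then falls. Length 6 is optimal.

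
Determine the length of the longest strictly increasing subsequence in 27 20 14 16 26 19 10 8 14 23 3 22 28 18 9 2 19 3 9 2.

5

Let dp[i] be the longest increasing subsequence ending at position i. Then dp = [1, 1, 1, 2, 3, 3, 1, 1, 2, 4, 1, 4, 5, 3, 2, 1, 4, 2, 3, 1].
The maximum is 5; one witness is 14, 16, 19, 23, 28 at positions 3,4,6,10,13.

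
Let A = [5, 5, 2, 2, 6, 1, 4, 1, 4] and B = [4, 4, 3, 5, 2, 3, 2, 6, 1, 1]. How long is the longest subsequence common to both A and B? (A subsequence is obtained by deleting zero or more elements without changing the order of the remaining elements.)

6

A longest common subsequence is 5, 2, 2, 6, 1, 1 (length 6); the LCS DP confirms no longer common subsequence exists.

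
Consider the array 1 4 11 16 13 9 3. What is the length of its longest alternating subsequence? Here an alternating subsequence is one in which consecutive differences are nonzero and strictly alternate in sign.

3

Track the best alternating length ending on an up-step vs a down-step at each position: up/down = 1/1, 2/1, 2/1, 2/1, 2/3, 2/3, 2/3.
The maximum over both is 3; one such subsequence is 1, 16, 13.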